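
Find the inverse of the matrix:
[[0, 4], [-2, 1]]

For [[a,b],[c,d]], inverse = (1/det)·[[d,-b],[-c,a]]
det = (0)(1) - (4)(-2) = 0 - -8 = 8
Inverse = (1/8)·[[1, -4], [2, 0]]
= [[1/8, -1/2], [1/4, 0]]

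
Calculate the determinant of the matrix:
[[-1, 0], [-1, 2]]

For a 2×2 matrix [[a, b], [c, d]], det = ad - bc
det = (-1)(2) - (0)(-1) = -2 - 0 = -2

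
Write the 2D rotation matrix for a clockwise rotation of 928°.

Rotation matrix formula: [[cos θ, -sin θ], [sin θ, cos θ]]
A clockwise rotation by 928° is equivalent to a counterclockwise rotation by -928°.
For θ = -928°:
cos(-928°) = -0.8829
sin(-928°) = 0.4695
Result: [[-0.8829, -0.4695], [0.4695, -0.8829]]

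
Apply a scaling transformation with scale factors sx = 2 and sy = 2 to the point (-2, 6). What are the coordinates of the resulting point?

Scaling matrix:
[[2, 0], [0, 2]]
Result: (-2 × 2, 6 × 2) = (-4, 12)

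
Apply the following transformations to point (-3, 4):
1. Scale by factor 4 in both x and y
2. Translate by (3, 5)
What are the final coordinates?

Step 1: Scale (-3, 4) by 4 → (-12, 16)
Step 2: Translate by (3, 5) → (-9, 21)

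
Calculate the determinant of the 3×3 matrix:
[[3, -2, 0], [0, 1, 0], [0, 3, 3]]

Expansion along first row:
det = 3·det([[1,0],[3,3]]) - -2·det([[0,0],[0,3]]) + 0·det([[0,1],[0,3]])
    = 3·(1·3 - 0·3) - -2·(0·3 - 0·0) + 0·(0·3 - 1·0)
    = 3·3 - -2·0 + 0·0
    = 9 + 0 + 0 = 9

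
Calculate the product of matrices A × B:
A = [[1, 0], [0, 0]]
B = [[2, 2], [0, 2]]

Matrix multiplication:
C[0][0] = 1×2 + 0×0 = 2
C[0][1] = 1×2 + 0×2 = 2
C[1][0] = 0×2 + 0×0 = 0
C[1][1] = 0×2 + 0×2 = 0
Result: [[2, 2], [0, 0]]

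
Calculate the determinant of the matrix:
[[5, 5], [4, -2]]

For a 2×2 matrix [[a, b], [c, d]], det = ad - bc
det = (5)(-2) - (5)(4) = -10 - 20 = -30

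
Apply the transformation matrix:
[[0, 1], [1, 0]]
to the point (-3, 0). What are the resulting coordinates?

Matrix multiplication:
[[0, 1], [1, 0]] × [-3, 0]ᵀ
= [(0)(-3) + (1)(0), (1)(-3) + (0)(0)]ᵀ
= [0, -3]ᵀ
Result: (0, -3)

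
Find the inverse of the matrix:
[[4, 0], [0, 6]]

For [[a,b],[c,d]], inverse = (1/det)·[[d,-b],[-c,a]]
det = (4)(6) - (0)(0) = 24 - 0 = 24
Inverse = (1/24)·[[6, 0], [0, 4]]
= [[1/4, 0], [0, 1/6]]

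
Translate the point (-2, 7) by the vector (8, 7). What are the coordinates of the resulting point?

Translation by (8, 7) (homogeneous matrix [[1, 0, 8], [0, 1, 7], [0, 0, 1]]):
x' = -2 + 8 = 6
y' = 7 + 7 = 14
Result: (6, 14)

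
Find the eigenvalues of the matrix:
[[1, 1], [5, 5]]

Characteristic equation: det(A - λI) = 0
λ² - (trace)λ + (det) = 0
trace = 1 + 5 = 6, det = (1)(5) - (1)(5) = 0
λ² - (6)λ + (0) = 0
λ = (6 ± √((6)² - 4·(0))) / 2 = (6 ± √36) / 2
Solving: λ = 0, 6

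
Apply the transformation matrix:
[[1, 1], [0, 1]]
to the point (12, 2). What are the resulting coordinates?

Matrix multiplication:
[[1, 1], [0, 1]] × [12, 2]ᵀ
= [(1)(12) + (1)(2), (0)(12) + (1)(2)]ᵀ
= [14, 2]ᵀ
Result: (14, 2)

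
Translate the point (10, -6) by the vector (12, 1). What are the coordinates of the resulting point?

Translation by (12, 1) (homogeneous matrix [[1, 0, 12], [0, 1, 1], [0, 0, 1]]):
x' = 10 + 12 = 22
y' = -6 + 1 = -5
Result: (22, -5)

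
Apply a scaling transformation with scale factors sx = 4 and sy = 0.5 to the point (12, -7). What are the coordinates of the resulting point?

Scaling matrix:
[[4, 0], [0, 0.50]]
Result: (12 × 4, -7 × 0.5) = (48, -3.5)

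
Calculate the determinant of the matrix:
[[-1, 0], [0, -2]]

For a 2×2 matrix [[a, b], [c, d]], det = ad - bc
det = (-1)(-2) - (0)(0) = 2 - 0 = 2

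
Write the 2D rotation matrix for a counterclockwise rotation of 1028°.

Rotation matrix formula: [[cos θ, -sin θ], [sin θ, cos θ]]
For θ = 1028°:
cos(1028°) = 0.6157
sin(1028°) = -0.7880
Result: [[0.6157, 0.7880], [-0.7880, 0.6157]]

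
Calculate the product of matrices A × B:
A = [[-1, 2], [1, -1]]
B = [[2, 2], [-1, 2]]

Matrix multiplication:
C[0][0] = -1×2 + 2×-1 = -4
C[0][1] = -1×2 + 2×2 = 2
C[1][0] = 1×2 + -1×-1 = 3
C[1][1] = 1×2 + -1×2 = 0
Result: [[-4, 2], [3, 0]]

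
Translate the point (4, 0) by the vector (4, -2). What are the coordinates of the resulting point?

Translation by (4, -2) (homogeneous matrix [[1, 0, 4], [0, 1, -2], [0, 0, 1]]):
x' = 4 + 4 = 8
y' = 0 + -2 = -2
Result: (8, -2)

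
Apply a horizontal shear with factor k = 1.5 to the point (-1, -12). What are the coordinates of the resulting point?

Shear matrix for horizontal shear with factor k = 1.5:
[[1, 1.50], [0, 1]]
Result: (-1, -12) → (-19, -12)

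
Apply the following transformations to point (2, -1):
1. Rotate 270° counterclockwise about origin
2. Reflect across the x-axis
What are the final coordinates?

Step 1: Rotate 270° → (-1, -2)
Step 2: Reflect across x-axis → (-1, 2)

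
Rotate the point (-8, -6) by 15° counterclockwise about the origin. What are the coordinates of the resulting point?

Rotation matrix for 15°: [[cos 15°, -sin 15°], [sin 15°, cos 15°]] ≈ [[0.965926, -0.258819], [0.258819, 0.965926]]
[[0.965926, -0.258819], [0.258819, 0.965926]] × [-8, -6]ᵀ ≈ [-6.1745, -7.8661]ᵀ
Result: (-6.1745, -7.8661)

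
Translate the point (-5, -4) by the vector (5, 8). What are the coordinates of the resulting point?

Translation by (5, 8) (homogeneous matrix [[1, 0, 5], [0, 1, 8], [0, 0, 1]]):
x' = -5 + 5 = 0
y' = -4 + 8 = 4
Result: (0, 4)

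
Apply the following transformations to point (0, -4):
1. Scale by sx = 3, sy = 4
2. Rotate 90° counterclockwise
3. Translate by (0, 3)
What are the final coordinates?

Step 1: Scale → (0, -16)
Step 2: Rotate 90° → (16, 0)
Step 3: Translate → (16, 3)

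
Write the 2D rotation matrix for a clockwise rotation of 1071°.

Rotation matrix formula: [[cos θ, -sin θ], [sin θ, cos θ]]
A clockwise rotation by 1071° is equivalent to a counterclockwise rotation by -1071°.
For θ = -1071°:
cos(-1071°) = 0.9877
sin(-1071°) = 0.1564
Result: [[0.9877, -0.1564], [0.1564, 0.9877]]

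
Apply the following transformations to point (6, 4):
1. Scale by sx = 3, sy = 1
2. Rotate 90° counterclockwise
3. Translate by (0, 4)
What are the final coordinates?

Step 1: Scale → (18, 4)
Step 2: Rotate 90° → (-4, 18)
Step 3: Translate → (-4, 22)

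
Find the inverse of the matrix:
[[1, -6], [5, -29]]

For [[a,b],[c,d]], inverse = (1/det)·[[d,-b],[-c,a]]
det = (1)(-29) - (-6)(5) = -29 - -30 = 1
Inverse = [[-29, 6], [-5, 1]]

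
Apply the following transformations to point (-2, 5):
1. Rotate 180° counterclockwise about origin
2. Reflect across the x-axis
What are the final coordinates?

Step 1: Rotate 180° → (2, -5)
Step 2: Reflect across x-axis → (2, 5)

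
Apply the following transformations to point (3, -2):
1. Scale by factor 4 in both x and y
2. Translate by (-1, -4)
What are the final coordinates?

Step 1: Scale (3, -2) by 4 → (12, -8)
Step 2: Translate by (-1, -4) → (11, -12)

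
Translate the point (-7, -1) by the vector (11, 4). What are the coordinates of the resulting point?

Translation by (11, 4) (homogeneous matrix [[1, 0, 11], [0, 1, 4], [0, 0, 1]]):
x' = -7 + 11 = 4
y' = -1 + 4 = 3
Result: (4, 3)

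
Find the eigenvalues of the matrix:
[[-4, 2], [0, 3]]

Characteristic equation: det(A - λI) = 0
λ² - (trace)λ + (det) = 0
trace = -4 + 3 = -1, det = (-4)(3) - (2)(0) = -12
λ² - (-1)λ + (-12) = 0
λ = (-1 ± √((-1)² - 4·(-12))) / 2 = (-1 ± √49) / 2
Solving: λ = -4, 3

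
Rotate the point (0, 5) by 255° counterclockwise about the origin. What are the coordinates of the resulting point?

Rotation matrix for 255°: [[cos 255°, -sin 255°], [sin 255°, cos 255°]] ≈ [[-0.258819, 0.965926], [-0.965926, -0.258819]]
[[-0.258819, 0.965926], [-0.965926, -0.258819]] × [0, 5]ᵀ ≈ [4.8296, -1.2941]ᵀ
Result: (4.8296, -1.2941)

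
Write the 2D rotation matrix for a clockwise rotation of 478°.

Rotation matrix formula: [[cos θ, -sin θ], [sin θ, cos θ]]
A clockwise rotation by 478° is equivalent to a counterclockwise rotation by -478°.
For θ = -478°:
cos(-478°) = -0.4695
sin(-478°) = -0.8829
Result: [[-0.4695, 0.8829], [-0.8829, -0.4695]]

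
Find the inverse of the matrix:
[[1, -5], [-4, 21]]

For [[a,b],[c,d]], inverse = (1/det)·[[d,-b],[-c,a]]
det = (1)(21) - (-5)(-4) = 21 - 20 = 1
Inverse = [[21, 5], [4, 1]]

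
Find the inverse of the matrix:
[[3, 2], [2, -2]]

For [[a,b],[c,d]], inverse = (1/det)·[[d,-b],[-c,a]]
det = (3)(-2) - (2)(2) = -6 - 4 = -10
Inverse = (1/-10)·[[-2, -2], [-2, 3]]
= [[1/5, 1/5], [1/5, -3/10]]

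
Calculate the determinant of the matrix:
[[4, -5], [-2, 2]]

For a 2×2 matrix [[a, b], [c, d]], det = ad - bc
det = (4)(2) - (-5)(-2) = 8 - 10 = -2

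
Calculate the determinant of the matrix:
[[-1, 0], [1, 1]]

For a 2×2 matrix [[a, b], [c, d]], det = ad - bc
det = (-1)(1) - (0)(1) = -1 - 0 = -1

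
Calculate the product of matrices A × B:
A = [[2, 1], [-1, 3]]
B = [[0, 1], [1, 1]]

Matrix multiplication:
C[0][0] = 2×0 + 1×1 = 1
C[0][1] = 2×1 + 1×1 = 3
C[1][0] = -1×0 + 3×1 = 3
C[1][1] = -1×1 + 3×1 = 2
Result: [[1, 3], [3, 2]]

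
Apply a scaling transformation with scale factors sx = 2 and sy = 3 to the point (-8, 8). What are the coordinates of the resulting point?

Scaling matrix:
[[2, 0], [0, 3]]
Result: (-8 × 2, 8 × 3) = (-16, 24)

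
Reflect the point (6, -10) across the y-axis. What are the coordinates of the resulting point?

Reflection across y-axis: (6, -10) → (-6, -10)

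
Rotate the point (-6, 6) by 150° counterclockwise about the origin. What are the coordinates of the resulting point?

Rotation matrix for 150°: [[cos 150°, -sin 150°], [sin 150°, cos 150°]] ≈ [[-0.866025, -0.500000], [0.500000, -0.866025]]
[[-0.866025, -0.500000], [0.500000, -0.866025]] × [-6, 6]ᵀ ≈ [2.1962, -8.1962]ᵀ
Result: (2.1962, -8.1962)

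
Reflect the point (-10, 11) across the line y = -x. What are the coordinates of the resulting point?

Reflection across line y = -x: (-10, 11) → (-11, 10)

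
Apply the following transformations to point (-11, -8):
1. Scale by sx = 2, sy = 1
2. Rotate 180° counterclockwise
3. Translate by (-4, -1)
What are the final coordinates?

Step 1: Scale → (-22, -8)
Step 2: Rotate 180° → (22, 8)
Step 3: Translate → (18, 7)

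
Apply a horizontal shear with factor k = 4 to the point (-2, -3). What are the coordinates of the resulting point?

Shear matrix for horizontal shear with factor k = 4:
[[1, 4], [0, 1]]
Result: (-2, -3) → (-14, -3)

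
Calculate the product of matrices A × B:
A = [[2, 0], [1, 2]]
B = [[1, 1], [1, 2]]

Matrix multiplication:
C[0][0] = 2×1 + 0×1 = 2
C[0][1] = 2×1 + 0×2 = 2
C[1][0] = 1×1 + 2×1 = 3
C[1][1] = 1×1 + 2×2 = 5
Result: [[2, 2], [3, 5]]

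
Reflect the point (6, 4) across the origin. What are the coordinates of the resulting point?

Reflection across origin: (6, 4) → (-6, -4)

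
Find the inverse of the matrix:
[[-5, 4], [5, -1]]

For [[a,b],[c,d]], inverse = (1/det)·[[d,-b],[-c,a]]
det = (-5)(-1) - (4)(5) = 5 - 20 = -15
Inverse = (1/-15)·[[-1, -4], [-5, -5]]
= [[1/15, 4/15], [1/3, 1/3]]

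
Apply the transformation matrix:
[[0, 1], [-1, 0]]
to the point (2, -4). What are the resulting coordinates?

Matrix multiplication:
[[0, 1], [-1, 0]] × [2, -4]ᵀ
= [(0)(2) + (1)(-4), (-1)(2) + (0)(-4)]ᵀ
= [-4, -2]ᵀ
Result: (-4, -2)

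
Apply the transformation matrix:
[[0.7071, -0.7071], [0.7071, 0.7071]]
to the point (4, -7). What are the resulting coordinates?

Matrix multiplication:
[[0.7071, -0.7071], [0.7071, 0.7071]] × [4, -7]ᵀ
= [(0.7071)(4) + (-0.7071)(-7), (0.7071)(4) + (0.7071)(-7)]ᵀ
= [7.7781, -2.1213]ᵀ
Result: (7.7781, -2.1213)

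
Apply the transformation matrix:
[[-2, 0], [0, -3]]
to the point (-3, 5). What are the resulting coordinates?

Matrix multiplication:
[[-2, 0], [0, -3]] × [-3, 5]ᵀ
= [(-2)(-3) + (0)(5), (0)(-3) + (-3)(5)]ᵀ
= [6, -15]ᵀ
Result: (6, -15)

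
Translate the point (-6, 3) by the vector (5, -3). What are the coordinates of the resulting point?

Translation by (5, -3) (homogeneous matrix [[1, 0, 5], [0, 1, -3], [0, 0, 1]]):
x' = -6 + 5 = -1
y' = 3 + -3 = 0
Result: (-1, 0)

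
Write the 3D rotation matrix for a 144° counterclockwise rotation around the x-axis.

Rotation matrix for counterclockwise 144° around x-axis:
cos(144°) = -0.8090, sin(144°) = 0.5878
Result: [[1, 0, 0], [0, -0.8090, -0.5878], [0, 0.5878, -0.8090]]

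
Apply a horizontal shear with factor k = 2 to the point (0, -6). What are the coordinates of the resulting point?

Shear matrix for horizontal shear with factor k = 2:
[[1, 2], [0, 1]]
Result: (0, -6) → (-12, -6)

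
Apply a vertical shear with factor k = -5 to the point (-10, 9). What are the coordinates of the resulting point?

Shear matrix for vertical shear with factor k = -5:
[[1, 0], [-5, 1]]
Result: (-10, 9) → (-10, 59)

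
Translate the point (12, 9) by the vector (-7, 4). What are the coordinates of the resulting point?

Translation by (-7, 4) (homogeneous matrix [[1, 0, -7], [0, 1, 4], [0, 0, 1]]):
x' = 12 + -7 = 5
y' = 9 + 4 = 13
Result: (5, 13)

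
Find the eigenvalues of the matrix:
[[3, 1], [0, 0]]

Characteristic equation: det(A - λI) = 0
λ² - (trace)λ + (det) = 0
trace = 3 + 0 = 3, det = (3)(0) - (1)(0) = 0
λ² - (3)λ + (0) = 0
λ = (3 ± √((3)² - 4·(0))) / 2 = (3 ± √9) / 2
Solving: λ = 0, 3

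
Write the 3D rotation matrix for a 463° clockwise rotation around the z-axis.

Rotation matrix for clockwise 463° around z-axis:
A clockwise rotation by 463° is a counterclockwise rotation by -463°.
cos(-463°) = -0.2250, sin(-463°) = -0.9744
Result: [[-0.2250, 0.9744, 0], [-0.9744, -0.2250, 0], [0, 0, 1]]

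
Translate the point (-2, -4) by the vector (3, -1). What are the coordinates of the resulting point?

Translation by (3, -1) (homogeneous matrix [[1, 0, 3], [0, 1, -1], [0, 0, 1]]):
x' = -2 + 3 = 1
y' = -4 + -1 = -5
Result: (1, -5)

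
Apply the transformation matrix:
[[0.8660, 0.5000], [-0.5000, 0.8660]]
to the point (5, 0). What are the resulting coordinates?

Matrix multiplication:
[[0.8660, 0.5000], [-0.5000, 0.8660]] × [5, 0]ᵀ
= [(0.8660)(5) + (0.5000)(0), (-0.5000)(5) + (0.8660)(0)]ᵀ
= [4.3300, -2.5000]ᵀ
Result: (4.3300, -2.5000)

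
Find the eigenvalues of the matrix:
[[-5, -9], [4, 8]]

Characteristic equation: det(A - λI) = 0
λ² - (trace)λ + (det) = 0
trace = -5 + 8 = 3, det = (-5)(8) - (-9)(4) = -4
λ² - (3)λ + (-4) = 0
λ = (3 ± √((3)² - 4·(-4))) / 2 = (3 ± √25) / 2
Solving: λ = -1, 4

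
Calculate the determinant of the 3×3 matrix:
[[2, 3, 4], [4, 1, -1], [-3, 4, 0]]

Expansion along first row:
det = 2·det([[1,-1],[4,0]]) - 3·det([[4,-1],[-3,0]]) + 4·det([[4,1],[-3,4]])
    = 2·(1·0 - -1·4) - 3·(4·0 - -1·-3) + 4·(4·4 - 1·-3)
    = 2·4 - 3·-3 + 4·19
    = 8 + 9 + 76 = 93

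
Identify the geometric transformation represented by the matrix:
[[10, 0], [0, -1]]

This matrix represents: non-uniform scaling by sx = 10, sy = -1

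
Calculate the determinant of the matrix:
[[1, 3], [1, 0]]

For a 2×2 matrix [[a, b], [c, d]], det = ad - bc
det = (1)(0) - (3)(1) = 0 - 3 = -3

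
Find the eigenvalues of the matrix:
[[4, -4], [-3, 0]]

Characteristic equation: det(A - λI) = 0
λ² - (trace)λ + (det) = 0
trace = 4 + 0 = 4, det = (4)(0) - (-4)(-3) = -12
λ² - (4)λ + (-12) = 0
λ = (4 ± √((4)² - 4·(-12))) / 2 = (4 ± √64) / 2
Solving: λ = -2, 6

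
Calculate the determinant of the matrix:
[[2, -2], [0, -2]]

For a 2×2 matrix [[a, b], [c, d]], det = ad - bc
det = (2)(-2) - (-2)(0) = -4 - 0 = -4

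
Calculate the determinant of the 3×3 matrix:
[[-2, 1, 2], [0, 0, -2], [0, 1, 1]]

Expansion along first row:
det = -2·det([[0,-2],[1,1]]) - 1·det([[0,-2],[0,1]]) + 2·det([[0,0],[0,1]])
    = -2·(0·1 - -2·1) - 1·(0·1 - -2·0) + 2·(0·1 - 0·0)
    = -2·2 - 1·0 + 2·0
    = -4 + 0 + 0 = -4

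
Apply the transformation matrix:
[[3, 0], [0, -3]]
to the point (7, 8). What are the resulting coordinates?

Matrix multiplication:
[[3, 0], [0, -3]] × [7, 8]ᵀ
= [(3)(7) + (0)(8), (0)(7) + (-3)(8)]ᵀ
= [21, -24]ᵀ
Result: (21, -24)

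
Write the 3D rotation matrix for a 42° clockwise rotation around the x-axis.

Rotation matrix for clockwise 42° around x-axis:
A clockwise rotation by 42° is a counterclockwise rotation by -42°.
cos(-42°) = 0.7431, sin(-42°) = -0.6691
Result: [[1, 0, 0], [0, 0.7431, 0.6691], [0, -0.6691, 0.7431]]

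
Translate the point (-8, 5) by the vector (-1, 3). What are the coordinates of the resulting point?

Translation by (-1, 3) (homogeneous matrix [[1, 0, -1], [0, 1, 3], [0, 0, 1]]):
x' = -8 + -1 = -9
y' = 5 + 3 = 8
Result: (-9, 8)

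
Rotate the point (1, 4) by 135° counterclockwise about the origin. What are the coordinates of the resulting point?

Rotation matrix for 135°: [[cos 135°, -sin 135°], [sin 135°, cos 135°]] ≈ [[-0.707107, -0.707107], [0.707107, -0.707107]]
[[-0.707107, -0.707107], [0.707107, -0.707107]] × [1, 4]ᵀ ≈ [-3.5355, -2.1213]ᵀ
Result: (-3.5355, -2.1213)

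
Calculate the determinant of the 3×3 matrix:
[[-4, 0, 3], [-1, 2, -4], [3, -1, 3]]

Expansion along first row:
det = -4·det([[2,-4],[-1,3]]) - 0·det([[-1,-4],[3,3]]) + 3·det([[-1,2],[3,-1]])
    = -4·(2·3 - -4·-1) - 0·(-1·3 - -4·3) + 3·(-1·-1 - 2·3)
    = -4·2 - 0·9 + 3·-5
    = -8 + 0 + -15 = -23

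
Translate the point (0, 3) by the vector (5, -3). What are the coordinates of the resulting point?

Translation by (5, -3) (homogeneous matrix [[1, 0, 5], [0, 1, -3], [0, 0, 1]]):
x' = 0 + 5 = 5
y' = 3 + -3 = 0
Result: (5, 0)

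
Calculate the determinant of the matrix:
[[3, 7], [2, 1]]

For a 2×2 matrix [[a, b], [c, d]], det = ad - bc
det = (3)(1) - (7)(2) = 3 - 14 = -11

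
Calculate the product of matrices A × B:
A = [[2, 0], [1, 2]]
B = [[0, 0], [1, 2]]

Matrix multiplication:
C[0][0] = 2×0 + 0×1 = 0
C[0][1] = 2×0 + 0×2 = 0
C[1][0] = 1×0 + 2×1 = 2
C[1][1] = 1×0 + 2×2 = 4
Result: [[0, 0], [2, 4]]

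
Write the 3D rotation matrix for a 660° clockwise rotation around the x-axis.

Rotation matrix for clockwise 660° around x-axis:
A clockwise rotation by 660° is a counterclockwise rotation by -660°.
cos(-660°) = 1/2, sin(-660°) = √3/2
Result: [[1, 0, 0], [0, 1/2, -√3/2], [0, √3/2, 1/2]]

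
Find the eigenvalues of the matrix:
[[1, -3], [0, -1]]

Characteristic equation: det(A - λI) = 0
λ² - (trace)λ + (det) = 0
trace = 1 + -1 = 0, det = (1)(-1) - (-3)(0) = -1
λ² - (0)λ + (-1) = 0
λ = (0 ± √((0)² - 4·(-1))) / 2 = (0 ± √4) / 2
Solving: λ = -1, 1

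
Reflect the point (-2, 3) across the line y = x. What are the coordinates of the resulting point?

Reflection across line y = x: (-2, 3) → (3, -2)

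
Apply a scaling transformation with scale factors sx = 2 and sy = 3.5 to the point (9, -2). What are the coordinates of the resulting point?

Scaling matrix:
[[2, 0], [0, 3.50]]
Result: (9 × 2, -2 × 3.5) = (18, -7)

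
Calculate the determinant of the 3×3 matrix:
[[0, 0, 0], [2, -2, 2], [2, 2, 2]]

Expansion along first row:
det = 0·det([[-2,2],[2,2]]) - 0·det([[2,2],[2,2]]) + 0·det([[2,-2],[2,2]])
    = 0·(-2·2 - 2·2) - 0·(2·2 - 2·2) + 0·(2·2 - -2·2)
    = 0·-8 - 0·0 + 0·8
    = 0 + 0 + 0 = 0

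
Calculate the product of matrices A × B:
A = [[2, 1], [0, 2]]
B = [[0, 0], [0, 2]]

Matrix multiplication:
C[0][0] = 2×0 + 1×0 = 0
C[0][1] = 2×0 + 1×2 = 2
C[1][0] = 0×0 + 2×0 = 0
C[1][1] = 0×0 + 2×2 = 4
Result: [[0, 2], [0, 4]]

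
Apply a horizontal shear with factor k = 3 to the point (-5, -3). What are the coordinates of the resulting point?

Shear matrix for horizontal shear with factor k = 3:
[[1, 3], [0, 1]]
Result: (-5, -3) → (-14, -3)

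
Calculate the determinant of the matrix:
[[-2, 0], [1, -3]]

For a 2×2 matrix [[a, b], [c, d]], det = ad - bc
det = (-2)(-3) - (0)(1) = 6 - 0 = 6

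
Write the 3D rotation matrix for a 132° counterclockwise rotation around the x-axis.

Rotation matrix for counterclockwise 132° around x-axis:
cos(132°) = -0.6691, sin(132°) = 0.7431
Result: [[1, 0, 0], [0, -0.6691, -0.7431], [0, 0.7431, -0.6691]]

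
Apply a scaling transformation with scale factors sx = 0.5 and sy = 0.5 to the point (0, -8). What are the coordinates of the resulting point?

Scaling matrix:
[[0.50, 0], [0, 0.50]]
Result: (0 × 0.5, -8 × 0.5) = (0, -4)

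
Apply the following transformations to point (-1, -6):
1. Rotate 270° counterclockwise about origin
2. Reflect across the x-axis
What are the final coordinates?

Step 1: Rotate 270° → (-6, 1)
Step 2: Reflect across x-axis → (-6, -1)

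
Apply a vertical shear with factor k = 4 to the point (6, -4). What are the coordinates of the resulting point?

Shear matrix for vertical shear with factor k = 4:
[[1, 0], [4, 1]]
Result: (6, -4) → (6, 20)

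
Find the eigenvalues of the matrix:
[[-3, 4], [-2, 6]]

Characteristic equation: det(A - λI) = 0
λ² - (trace)λ + (det) = 0
trace = -3 + 6 = 3, det = (-3)(6) - (4)(-2) = -10
λ² - (3)λ + (-10) = 0
λ = (3 ± √((3)² - 4·(-10))) / 2 = (3 ± √49) / 2
Solving: λ = -2, 5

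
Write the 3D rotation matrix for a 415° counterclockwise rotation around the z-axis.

Rotation matrix for counterclockwise 415° around z-axis:
cos(415°) = 0.5736, sin(415°) = 0.8192
Result: [[0.5736, -0.8192, 0], [0.8192, 0.5736, 0], [0, 0, 1]]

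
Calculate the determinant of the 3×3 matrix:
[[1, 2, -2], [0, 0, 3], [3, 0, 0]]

Expansion along first row:
det = 1·det([[0,3],[0,0]]) - 2·det([[0,3],[3,0]]) + -2·det([[0,0],[3,0]])
    = 1·(0·0 - 3·0) - 2·(0·0 - 3·3) + -2·(0·0 - 0·3)
    = 1·0 - 2·-9 + -2·0
    = 0 + 18 + 0 = 18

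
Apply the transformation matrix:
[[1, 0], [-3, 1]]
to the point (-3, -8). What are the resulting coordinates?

Matrix multiplication:
[[1, 0], [-3, 1]] × [-3, -8]ᵀ
= [(1)(-3) + (0)(-8), (-3)(-3) + (1)(-8)]ᵀ
= [-3, 1]ᵀ
Result: (-3, 1)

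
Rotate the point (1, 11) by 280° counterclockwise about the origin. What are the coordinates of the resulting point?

Rotation matrix for 280°: [[cos 280°, -sin 280°], [sin 280°, cos 280°]] ≈ [[0.173648, 0.984808], [-0.984808, 0.173648]]
[[0.173648, 0.984808], [-0.984808, 0.173648]] × [1, 11]ᵀ ≈ [11.0065, 0.9253]ᵀ
Result: (11.0065, 0.9253)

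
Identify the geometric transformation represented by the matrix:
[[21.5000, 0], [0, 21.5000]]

This matrix represents: uniform scaling by factor 21.5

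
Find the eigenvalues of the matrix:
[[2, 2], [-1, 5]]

Characteristic equation: det(A - λI) = 0
λ² - (trace)λ + (det) = 0
trace = 2 + 5 = 7, det = (2)(5) - (2)(-1) = 12
λ² - (7)λ + (12) = 0
λ = (7 ± √((7)² - 4·(12))) / 2 = (7 ± √1) / 2
Solving: λ = 3, 4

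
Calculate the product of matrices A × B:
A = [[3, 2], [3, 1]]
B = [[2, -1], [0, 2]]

Matrix multiplication:
C[0][0] = 3×2 + 2×0 = 6
C[0][1] = 3×-1 + 2×2 = 1
C[1][0] = 3×2 + 1×0 = 6
C[1][1] = 3×-1 + 1×2 = -1
Result: [[6, 1], [6, -1]]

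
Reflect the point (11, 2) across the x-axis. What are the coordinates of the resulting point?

Reflection across x-axis: (11, 2) → (11, -2)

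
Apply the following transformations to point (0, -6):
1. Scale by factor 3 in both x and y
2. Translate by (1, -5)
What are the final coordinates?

Step 1: Scale (0, -6) by 3 → (0, -18)
Step 2: Translate by (1, -5) → (1, -23)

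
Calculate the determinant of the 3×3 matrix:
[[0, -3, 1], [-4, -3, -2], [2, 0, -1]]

Expansion along first row:
det = 0·det([[-3,-2],[0,-1]]) - -3·det([[-4,-2],[2,-1]]) + 1·det([[-4,-3],[2,0]])
    = 0·(-3·-1 - -2·0) - -3·(-4·-1 - -2·2) + 1·(-4·0 - -3·2)
    = 0·3 - -3·8 + 1·6
    = 0 + 24 + 6 = 30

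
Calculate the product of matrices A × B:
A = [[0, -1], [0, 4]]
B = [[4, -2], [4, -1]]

Matrix multiplication:
C[0][0] = 0×4 + -1×4 = -4
C[0][1] = 0×-2 + -1×-1 = 1
C[1][0] = 0×4 + 4×4 = 16
C[1][1] = 0×-2 + 4×-1 = -4
Result: [[-4, 1], [16, -4]]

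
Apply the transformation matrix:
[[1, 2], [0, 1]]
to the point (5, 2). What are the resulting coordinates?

Matrix multiplication:
[[1, 2], [0, 1]] × [5, 2]ᵀ
= [(1)(5) + (2)(2), (0)(5) + (1)(2)]ᵀ
= [9, 2]ᵀ
Result: (9, 2)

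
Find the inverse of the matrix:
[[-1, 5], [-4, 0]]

For [[a,b],[c,d]], inverse = (1/det)·[[d,-b],[-c,a]]
det = (-1)(0) - (5)(-4) = 0 - -20 = 20
Inverse = (1/20)·[[0, -5], [4, -1]]
= [[0, -1/4], [1/5, -1/20]]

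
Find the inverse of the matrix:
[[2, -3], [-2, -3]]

For [[a,b],[c,d]], inverse = (1/det)·[[d,-b],[-c,a]]
det = (2)(-3) - (-3)(-2) = -6 - 6 = -12
Inverse = (1/-12)·[[-3, 3], [2, 2]]
= [[1/4, -1/4], [-1/6, -1/6]]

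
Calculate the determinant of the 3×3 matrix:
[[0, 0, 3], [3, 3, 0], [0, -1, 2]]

Expansion along first row:
det = 0·det([[3,0],[-1,2]]) - 0·det([[3,0],[0,2]]) + 3·det([[3,3],[0,-1]])
    = 0·(3·2 - 0·-1) - 0·(3·2 - 0·0) + 3·(3·-1 - 3·0)
    = 0·6 - 0·6 + 3·-3
    = 0 + 0 + -9 = -9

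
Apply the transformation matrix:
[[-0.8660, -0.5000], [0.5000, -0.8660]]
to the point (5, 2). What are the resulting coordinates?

Matrix multiplication:
[[-0.8660, -0.5000], [0.5000, -0.8660]] × [5, 2]ᵀ
= [(-0.8660)(5) + (-0.5000)(2), (0.5000)(5) + (-0.8660)(2)]ᵀ
= [-5.3300, 0.7680]ᵀ
Result: (-5.3300, 0.7680)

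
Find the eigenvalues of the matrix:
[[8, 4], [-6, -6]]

Characteristic equation: det(A - λI) = 0
λ² - (trace)λ + (det) = 0
trace = 8 + -6 = 2, det = (8)(-6) - (4)(-6) = -24
λ² - (2)λ + (-24) = 0
λ = (2 ± √((2)² - 4·(-24))) / 2 = (2 ± √100) / 2
Solving: λ = -4, 6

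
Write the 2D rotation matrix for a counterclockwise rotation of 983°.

Rotation matrix formula: [[cos θ, -sin θ], [sin θ, cos θ]]
For θ = 983°:
cos(983°) = -0.1219
sin(983°) = -0.9925
Result: [[-0.1219, 0.9925], [-0.9925, -0.1219]]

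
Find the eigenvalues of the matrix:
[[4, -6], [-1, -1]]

Characteristic equation: det(A - λI) = 0
λ² - (trace)λ + (det) = 0
trace = 4 + -1 = 3, det = (4)(-1) - (-6)(-1) = -10
λ² - (3)λ + (-10) = 0
λ = (3 ± √((3)² - 4·(-10))) / 2 = (3 ± √49) / 2
Solving: λ = -2, 5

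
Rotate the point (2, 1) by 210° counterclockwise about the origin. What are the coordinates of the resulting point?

Rotation matrix for 210°: [[cos 210°, -sin 210°], [sin 210°, cos 210°]] ≈ [[-0.866025, 0.500000], [-0.500000, -0.866025]]
[[-0.866025, 0.500000], [-0.500000, -0.866025]] × [2, 1]ᵀ ≈ [-1.2321, -1.8660]ᵀ
Result: (-1.2321, -1.8660)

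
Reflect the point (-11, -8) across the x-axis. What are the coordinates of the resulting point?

Reflection across x-axis: (-11, -8) → (-11, 8)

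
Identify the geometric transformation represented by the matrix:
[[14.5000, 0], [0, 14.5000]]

This matrix represents: uniform scaling by factor 14.5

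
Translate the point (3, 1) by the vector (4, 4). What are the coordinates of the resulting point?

Translation by (4, 4) (homogeneous matrix [[1, 0, 4], [0, 1, 4], [0, 0, 1]]):
x' = 3 + 4 = 7
y' = 1 + 4 = 5
Result: (7, 5)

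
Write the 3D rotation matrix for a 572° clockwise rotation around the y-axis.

Rotation matrix for clockwise 572° around y-axis:
A clockwise rotation by 572° is a counterclockwise rotation by -572°.
cos(-572°) = -0.8480, sin(-572°) = 0.5299
Result: [[-0.8480, 0, 0.5299], [0, 1, 0], [-0.5299, 0, -0.8480]]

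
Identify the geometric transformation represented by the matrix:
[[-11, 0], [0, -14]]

This matrix represents: non-uniform scaling by sx = -11, sy = -14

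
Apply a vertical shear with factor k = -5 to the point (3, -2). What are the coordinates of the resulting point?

Shear matrix for vertical shear with factor k = -5:
[[1, 0], [-5, 1]]
Result: (3, -2) → (3, -17)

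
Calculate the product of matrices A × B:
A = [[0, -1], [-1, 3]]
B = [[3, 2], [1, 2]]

Matrix multiplication:
C[0][0] = 0×3 + -1×1 = -1
C[0][1] = 0×2 + -1×2 = -2
C[1][0] = -1×3 + 3×1 = 0
C[1][1] = -1×2 + 3×2 = 4
Result: [[-1, -2], [0, 4]]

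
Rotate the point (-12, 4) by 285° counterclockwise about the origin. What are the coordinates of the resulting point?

Rotation matrix for 285°: [[cos 285°, -sin 285°], [sin 285°, cos 285°]] ≈ [[0.258819, 0.965926], [-0.965926, 0.258819]]
[[0.258819, 0.965926], [-0.965926, 0.258819]] × [-12, 4]ᵀ ≈ [0.7579, 12.6264]ᵀ
Result: (0.7579, 12.6264)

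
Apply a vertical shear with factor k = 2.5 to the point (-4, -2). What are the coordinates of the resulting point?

Shear matrix for vertical shear with factor k = 2.5:
[[1, 0], [2.50, 1]]
Result: (-4, -2) → (-4, -12)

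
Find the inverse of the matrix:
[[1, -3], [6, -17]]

For [[a,b],[c,d]], inverse = (1/det)·[[d,-b],[-c,a]]
det = (1)(-17) - (-3)(6) = -17 - -18 = 1
Inverse = [[-17, 3], [-6, 1]]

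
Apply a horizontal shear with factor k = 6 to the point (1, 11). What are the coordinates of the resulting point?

Shear matrix for horizontal shear with factor k = 6:
[[1, 6], [0, 1]]
Result: (1, 11) → (67, 11)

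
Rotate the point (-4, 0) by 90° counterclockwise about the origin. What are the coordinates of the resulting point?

Rotation matrix for 90°: [[cos 90°, -sin 90°], [sin 90°, cos 90°]] = [[0, -1], [1, 0]]
[[0, -1], [1, 0]] × [-4, 0]ᵀ = [0, -4]ᵀ
Result: (0, -4)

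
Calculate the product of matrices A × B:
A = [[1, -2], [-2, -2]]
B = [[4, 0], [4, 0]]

Matrix multiplication:
C[0][0] = 1×4 + -2×4 = -4
C[0][1] = 1×0 + -2×0 = 0
C[1][0] = -2×4 + -2×4 = -16
C[1][1] = -2×0 + -2×0 = 0
Result: [[-4, 0], [-16, 0]]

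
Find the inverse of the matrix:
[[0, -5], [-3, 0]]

For [[a,b],[c,d]], inverse = (1/det)·[[d,-b],[-c,a]]
det = (0)(0) - (-5)(-3) = 0 - 15 = -15
Inverse = (1/-15)·[[0, 5], [3, 0]]
= [[0, -1/3], [-1/5, 0]]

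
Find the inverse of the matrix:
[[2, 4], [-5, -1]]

For [[a,b],[c,d]], inverse = (1/det)·[[d,-b],[-c,a]]
det = (2)(-1) - (4)(-5) = -2 - -20 = 18
Inverse = (1/18)·[[-1, -4], [5, 2]]
= [[-1/18, -2/9], [5/18, 1/9]]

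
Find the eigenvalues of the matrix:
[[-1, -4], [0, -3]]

Characteristic equation: det(A - λI) = 0
λ² - (trace)λ + (det) = 0
trace = -1 + -3 = -4, det = (-1)(-3) - (-4)(0) = 3
λ² - (-4)λ + (3) = 0
λ = (-4 ± √((-4)² - 4·(3))) / 2 = (-4 ± √4) / 2
Solving: λ = -3, -1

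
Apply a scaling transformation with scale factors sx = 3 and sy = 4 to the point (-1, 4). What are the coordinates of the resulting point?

Scaling matrix:
[[3, 0], [0, 4]]
Result: (-1 × 3, 4 × 4) = (-3, 16)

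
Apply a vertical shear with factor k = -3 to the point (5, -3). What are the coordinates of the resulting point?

Shear matrix for vertical shear with factor k = -3:
[[1, 0], [-3, 1]]
Result: (5, -3) → (5, -18)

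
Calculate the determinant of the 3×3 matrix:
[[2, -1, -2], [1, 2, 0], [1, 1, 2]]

Expansion along first row:
det = 2·det([[2,0],[1,2]]) - -1·det([[1,0],[1,2]]) + -2·det([[1,2],[1,1]])
    = 2·(2·2 - 0·1) - -1·(1·2 - 0·1) + -2·(1·1 - 2·1)
    = 2·4 - -1·2 + -2·-1
    = 8 + 2 + 2 = 12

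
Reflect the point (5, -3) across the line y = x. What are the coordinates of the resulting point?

Reflection across line y = x: (5, -3) → (-3, 5)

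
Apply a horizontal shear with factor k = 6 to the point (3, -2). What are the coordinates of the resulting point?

Shear matrix for horizontal shear with factor k = 6:
[[1, 6], [0, 1]]
Result: (3, -2) → (-9, -2)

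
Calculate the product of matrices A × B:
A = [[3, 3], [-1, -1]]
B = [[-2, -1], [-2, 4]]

Matrix multiplication:
C[0][0] = 3×-2 + 3×-2 = -12
C[0][1] = 3×-1 + 3×4 = 9
C[1][0] = -1×-2 + -1×-2 = 4
C[1][1] = -1×-1 + -1×4 = -3
Result: [[-12, 9], [4, -3]]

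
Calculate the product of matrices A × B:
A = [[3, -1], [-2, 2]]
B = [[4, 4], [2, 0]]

Matrix multiplication:
C[0][0] = 3×4 + -1×2 = 10
C[0][1] = 3×4 + -1×0 = 12
C[1][0] = -2×4 + 2×2 = -4
C[1][1] = -2×4 + 2×0 = -8
Result: [[10, 12], [-4, -8]]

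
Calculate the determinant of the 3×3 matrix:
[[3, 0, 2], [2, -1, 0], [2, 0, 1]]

Expansion along first row:
det = 3·det([[-1,0],[0,1]]) - 0·det([[2,0],[2,1]]) + 2·det([[2,-1],[2,0]])
    = 3·(-1·1 - 0·0) - 0·(2·1 - 0·2) + 2·(2·0 - -1·2)
    = 3·-1 - 0·2 + 2·2
    = -3 + 0 + 4 = 1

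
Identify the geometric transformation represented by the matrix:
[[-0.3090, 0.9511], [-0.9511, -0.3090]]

This matrix represents: rotation by 252° counterclockwise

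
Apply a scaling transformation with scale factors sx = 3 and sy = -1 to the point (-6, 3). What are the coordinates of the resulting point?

Scaling matrix:
[[3, 0], [0, -1]]
Result: (-6 × 3, 3 × -1) = (-18, -3)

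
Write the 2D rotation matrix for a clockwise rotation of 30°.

Rotation matrix formula: [[cos θ, -sin θ], [sin θ, cos θ]]
A clockwise rotation by 30° is equivalent to a counterclockwise rotation by -30°.
For θ = -30°:
cos(-30°) = √3/2
sin(-30°) = -1/2
Result: [[√3/2, 1/2], [-1/2, √3/2]]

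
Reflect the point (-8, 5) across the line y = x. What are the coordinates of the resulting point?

Reflection across line y = x: (-8, 5) → (5, -8)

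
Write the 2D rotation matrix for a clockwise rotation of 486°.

Rotation matrix formula: [[cos θ, -sin θ], [sin θ, cos θ]]
A clockwise rotation by 486° is equivalent to a counterclockwise rotation by -486°.
For θ = -486°:
cos(-486°) = -0.5878
sin(-486°) = -0.8090
Result: [[-0.5878, 0.8090], [-0.8090, -0.5878]]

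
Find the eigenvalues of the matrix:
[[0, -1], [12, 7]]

Characteristic equation: det(A - λI) = 0
λ² - (trace)λ + (det) = 0
trace = 0 + 7 = 7, det = (0)(7) - (-1)(12) = 12
λ² - (7)λ + (12) = 0
λ = (7 ± √((7)² - 4·(12))) / 2 = (7 ± √1) / 2
Solving: λ = 3, 4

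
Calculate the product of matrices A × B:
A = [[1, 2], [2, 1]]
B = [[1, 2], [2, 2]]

Matrix multiplication:
C[0][0] = 1×1 + 2×2 = 5
C[0][1] = 1×2 + 2×2 = 6
C[1][0] = 2×1 + 1×2 = 4
C[1][1] = 2×2 + 1×2 = 6
Result: [[5, 6], [4, 6]]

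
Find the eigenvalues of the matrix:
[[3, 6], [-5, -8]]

Characteristic equation: det(A - λI) = 0
λ² - (trace)λ + (det) = 0
trace = 3 + -8 = -5, det = (3)(-8) - (6)(-5) = 6
λ² - (-5)λ + (6) = 0
λ = (-5 ± √((-5)² - 4·(6))) / 2 = (-5 ± √1) / 2
Solving: λ = -3, -2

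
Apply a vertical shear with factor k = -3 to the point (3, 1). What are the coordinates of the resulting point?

Shear matrix for vertical shear with factor k = -3:
[[1, 0], [-3, 1]]
Result: (3, 1) → (3, -8)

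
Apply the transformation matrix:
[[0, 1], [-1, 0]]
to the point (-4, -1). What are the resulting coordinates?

Matrix multiplication:
[[0, 1], [-1, 0]] × [-4, -1]ᵀ
= [(0)(-4) + (1)(-1), (-1)(-4) + (0)(-1)]ᵀ
= [-1, 4]ᵀ
Result: (-1, 4)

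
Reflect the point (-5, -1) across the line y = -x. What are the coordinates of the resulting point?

Reflection across line y = -x: (-5, -1) → (1, 5)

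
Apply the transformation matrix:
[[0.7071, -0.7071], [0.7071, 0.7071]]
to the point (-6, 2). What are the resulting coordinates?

Matrix multiplication:
[[0.7071, -0.7071], [0.7071, 0.7071]] × [-6, 2]ᵀ
= [(0.7071)(-6) + (-0.7071)(2), (0.7071)(-6) + (0.7071)(2)]ᵀ
= [-5.6568, -2.8284]ᵀ
Result: (-5.6568, -2.8284)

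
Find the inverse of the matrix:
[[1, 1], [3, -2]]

For [[a,b],[c,d]], inverse = (1/det)·[[d,-b],[-c,a]]
det = (1)(-2) - (1)(3) = -2 - 3 = -5
Inverse = (1/-5)·[[-2, -1], [-3, 1]]
= [[2/5, 1/5], [3/5, -1/5]]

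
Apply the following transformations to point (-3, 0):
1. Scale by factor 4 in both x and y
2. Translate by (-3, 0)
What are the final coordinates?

Step 1: Scale (-3, 0) by 4 → (-12, 0)
Step 2: Translate by (-3, 0) → (-15, 0)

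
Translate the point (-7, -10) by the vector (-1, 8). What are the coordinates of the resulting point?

Translation by (-1, 8) (homogeneous matrix [[1, 0, -1], [0, 1, 8], [0, 0, 1]]):
x' = -7 + -1 = -8
y' = -10 + 8 = -2
Result: (-8, -2)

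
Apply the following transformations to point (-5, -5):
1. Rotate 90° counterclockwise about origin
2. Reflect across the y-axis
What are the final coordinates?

Step 1: Rotate 90° → (5, -5)
Step 2: Reflect across y-axis → (-5, -5)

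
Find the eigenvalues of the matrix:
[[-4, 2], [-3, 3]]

Characteristic equation: det(A - λI) = 0
λ² - (trace)λ + (det) = 0
trace = -4 + 3 = -1, det = (-4)(3) - (2)(-3) = -6
λ² - (-1)λ + (-6) = 0
λ = (-1 ± √((-1)² - 4·(-6))) / 2 = (-1 ± √25) / 2
Solving: λ = -3, 2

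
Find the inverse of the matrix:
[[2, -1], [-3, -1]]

For [[a,b],[c,d]], inverse = (1/det)·[[d,-b],[-c,a]]
det = (2)(-1) - (-1)(-3) = -2 - 3 = -5
Inverse = (1/-5)·[[-1, 1], [3, 2]]
= [[1/5, -1/5], [-3/5, -2/5]]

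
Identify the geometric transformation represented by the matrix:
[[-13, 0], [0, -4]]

This matrix represents: non-uniform scaling by sx = -13, sy = -4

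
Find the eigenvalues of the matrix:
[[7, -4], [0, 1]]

Characteristic equation: det(A - λI) = 0
λ² - (trace)λ + (det) = 0
trace = 7 + 1 = 8, det = (7)(1) - (-4)(0) = 7
λ² - (8)λ + (7) = 0
λ = (8 ± √((8)² - 4·(7))) / 2 = (8 ± √36) / 2
Solving: λ = 1, 7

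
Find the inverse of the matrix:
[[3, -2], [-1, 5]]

For [[a,b],[c,d]], inverse = (1/det)·[[d,-b],[-c,a]]
det = (3)(5) - (-2)(-1) = 15 - 2 = 13
Inverse = (1/13)·[[5, 2], [1, 3]]
= [[5/13, 2/13], [1/13, 3/13]]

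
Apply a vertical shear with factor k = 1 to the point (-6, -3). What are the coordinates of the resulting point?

Shear matrix for vertical shear with factor k = 1:
[[1, 0], [1, 1]]
Result: (-6, -3) → (-6, -9)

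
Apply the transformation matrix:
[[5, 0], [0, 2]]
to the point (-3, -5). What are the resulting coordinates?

Matrix multiplication:
[[5, 0], [0, 2]] × [-3, -5]ᵀ
= [(5)(-3) + (0)(-5), (0)(-3) + (2)(-5)]ᵀ
= [-15, -10]ᵀ
Result: (-15, -10)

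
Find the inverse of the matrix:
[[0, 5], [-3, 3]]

For [[a,b],[c,d]], inverse = (1/det)·[[d,-b],[-c,a]]
det = (0)(3) - (5)(-3) = 0 - -15 = 15
Inverse = (1/15)·[[3, -5], [3, 0]]
= [[1/5, -1/3], [1/5, 0]]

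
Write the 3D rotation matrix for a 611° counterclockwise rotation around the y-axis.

Rotation matrix for counterclockwise 611° around y-axis:
cos(611°) = -0.3256, sin(611°) = -0.9455
Result: [[-0.3256, 0, -0.9455], [0, 1, 0], [0.9455, 0, -0.3256]]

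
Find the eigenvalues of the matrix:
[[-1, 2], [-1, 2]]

Characteristic equation: det(A - λI) = 0
λ² - (trace)λ + (det) = 0
trace = -1 + 2 = 1, det = (-1)(2) - (2)(-1) = 0
λ² - (1)λ + (0) = 0
λ = (1 ± √((1)² - 4·(0))) / 2 = (1 ± √1) / 2
Solving: λ = 0, 1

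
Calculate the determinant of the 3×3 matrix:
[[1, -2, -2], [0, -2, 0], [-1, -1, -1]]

Expansion along first row:
det = 1·det([[-2,0],[-1,-1]]) - -2·det([[0,0],[-1,-1]]) + -2·det([[0,-2],[-1,-1]])
    = 1·(-2·-1 - 0·-1) - -2·(0·-1 - 0·-1) + -2·(0·-1 - -2·-1)
    = 1·2 - -2·0 + -2·-2
    = 2 + 0 + 4 = 6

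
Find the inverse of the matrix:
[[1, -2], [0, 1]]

For [[a,b],[c,d]], inverse = (1/det)·[[d,-b],[-c,a]]
det = (1)(1) - (-2)(0) = 1 - 0 = 1
Inverse = [[1, 2], [0, 1]]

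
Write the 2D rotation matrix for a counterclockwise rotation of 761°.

Rotation matrix formula: [[cos θ, -sin θ], [sin θ, cos θ]]
For θ = 761°:
cos(761°) = 0.7547
sin(761°) = 0.6561
Result: [[0.7547, -0.6561], [0.6561, 0.7547]]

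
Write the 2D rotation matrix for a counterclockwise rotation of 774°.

Rotation matrix formula: [[cos θ, -sin θ], [sin θ, cos θ]]
For θ = 774°:
cos(774°) = 0.5878
sin(774°) = 0.8090
Result: [[0.5878, -0.8090], [0.8090, 0.5878]]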